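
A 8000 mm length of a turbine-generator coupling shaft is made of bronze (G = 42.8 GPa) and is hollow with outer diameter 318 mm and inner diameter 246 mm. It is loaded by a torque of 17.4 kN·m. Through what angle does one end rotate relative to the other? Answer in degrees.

0.289°

J = π(d_o⁴ − d_i⁴)/32 = π(0.318⁴ − 0.246⁴)/32 = 6.444×10^-4 m⁴.
θ = T·L/(G·J) = 17400 × 8.00 / (42.8×10⁹ × 6.444×10^-4) = 5.047×10^-3 rad.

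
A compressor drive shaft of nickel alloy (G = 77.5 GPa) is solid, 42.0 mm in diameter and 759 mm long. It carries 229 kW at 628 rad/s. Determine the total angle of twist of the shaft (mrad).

11.7 mrad

ω = 628 rad/s, so T = P/ω = 229×10³ / 628.0 = 364.6 N·m.
J = πd⁴/32 = π(0.0420)⁴/32 = 3.055×10^-7 m⁴.
θ = T·L/(G·J) = 364.6 × 0.759 / (77.5×10⁹ × 3.055×10^-7) = 0.01169 rad.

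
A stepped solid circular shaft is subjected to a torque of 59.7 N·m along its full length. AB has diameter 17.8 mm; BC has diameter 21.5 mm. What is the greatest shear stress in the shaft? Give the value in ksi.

7.82 ksi

Under the same torque, τ_max = 16T/(πd³) is largest where d is smallest — segment AB (d = 17.8 mm).
τ_max = 16·59.70/(π·(0.0178)³) = 5.391×10^7 Pa.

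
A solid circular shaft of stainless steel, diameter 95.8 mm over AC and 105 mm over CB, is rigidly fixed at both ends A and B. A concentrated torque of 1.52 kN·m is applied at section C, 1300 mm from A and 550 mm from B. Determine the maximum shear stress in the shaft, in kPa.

5170 kPa

Compatibility: T_A·a/J_AC = T_B·b/J_CB with T_A + T_B = T₀.
J_AC = 8.27×10^-6 m⁴, J_CB = 1.19×10^-5 m⁴, so T_A = T₀·(J_AC/a)/((J_AC/a)+(J_CB/b)) = 344.6 N·m, T_B = 1175 N·m.
τ in each portion: τ_AC = 2.00×10^6 Pa, τ_CB = 5.17×10^6 Pa; maximum is in CB.
τ_max = T_CB·r/J = 1175·0.0525/1.19×10^-5 = 5.171×10^6 Pa.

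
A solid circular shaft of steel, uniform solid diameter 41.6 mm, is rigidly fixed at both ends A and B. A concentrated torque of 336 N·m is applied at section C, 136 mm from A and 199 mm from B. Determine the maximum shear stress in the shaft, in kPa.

With uniform GJ and both ends fixed, compatibility θ_AC = θ_CB gives T_A·a = T_B·b, together with T_A + T_B = T₀.
T_A = T₀·b/(a+b) = 336.0·199/335.0 = 199.6 N·m; T_B = 136.4 N·m.
τ in each portion: τ_AC = 1.41×10^7 Pa, τ_CB = 9.65×10^6 Pa; maximum is in AC.
τ_max = T_AC·r/J = 199.6·0.0208/2.94×10^-7 = 1.412×10^7 Pa.

14100 kPa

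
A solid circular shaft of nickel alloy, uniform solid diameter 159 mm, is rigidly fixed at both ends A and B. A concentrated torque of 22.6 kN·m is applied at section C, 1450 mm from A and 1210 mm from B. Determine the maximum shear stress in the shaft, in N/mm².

15.6 N/mm²

With uniform GJ and both ends fixed, compatibility θ_AC = θ_CB gives T_A·a = T_B·b, together with T_A + T_B = T₀.
T_A = T₀·b/(a+b) = 22600·1210/2660 = 10280 N·m; T_B = 12320 N·m.
τ in each portion: τ_AC = 1.30×10^7 Pa, τ_CB = 1.56×10^7 Pa; maximum is in CB.
τ_max = T_CB·r/J = 12320·0.0795/6.27×10^-5 = 1.561×10^7 Pa.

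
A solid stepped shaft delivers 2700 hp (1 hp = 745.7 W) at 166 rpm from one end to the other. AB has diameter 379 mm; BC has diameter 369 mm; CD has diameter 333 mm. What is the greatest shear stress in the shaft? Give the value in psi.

2320 psi

ω = 2π·166/60 = 17.38 rad/s, so T = P/ω = 2700×745.7 / 17.38 = 115800 N·m.
Under the same torque, τ_max = 16T/(πd³) is largest where d is smallest — segment CD (d = 333 mm).
τ_max = 16·115800/(π·(0.333)³) = 1.597×10^7 Pa.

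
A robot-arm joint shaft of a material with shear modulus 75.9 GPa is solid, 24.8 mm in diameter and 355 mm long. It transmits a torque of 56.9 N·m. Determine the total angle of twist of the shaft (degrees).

0.411°

J = πd⁴/32 = π(0.0248)⁴/32 = 3.714×10^-8 m⁴.
θ = T·L/(G·J) = 56.90 × 0.355 / (75.9×10⁹ × 3.714×10^-8) = 7.166×10^-3 rad.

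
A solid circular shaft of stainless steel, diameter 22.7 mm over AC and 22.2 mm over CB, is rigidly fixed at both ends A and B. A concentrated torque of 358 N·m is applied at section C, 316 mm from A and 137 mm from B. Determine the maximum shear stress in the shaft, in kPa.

113000 kPa

Compatibility: T_A·a/J_AC = T_B·b/J_CB with T_A + T_B = T₀.
J_AC = 2.61×10^-8 m⁴, J_CB = 2.38×10^-8 m⁴, so T_A = T₀·(J_AC/a)/((J_AC/a)+(J_CB/b)) = 115.1 N·m, T_B = 242.9 N·m.
τ in each portion: τ_AC = 5.01×10^7 Pa, τ_CB = 1.13×10^8 Pa; maximum is in CB.
τ_max = T_CB·r/J = 242.9·0.0111/2.38×10^-8 = 1.131×10^8 Pa.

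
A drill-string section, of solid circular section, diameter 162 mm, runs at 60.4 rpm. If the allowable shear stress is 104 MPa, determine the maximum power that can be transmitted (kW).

549 kW

J = πd⁴/32 = π(0.162)⁴/32 = 6.762×10^-5 m⁴.
T_max = τ_allow·J/r = 1.04×10^8 × 6.762×10^-5 / 0.0810 = 86820 N·m.
ω = 2π·60.4/60 = 6.325 rad/s, so P_max = T_max·ω = 5.491×10^5 W.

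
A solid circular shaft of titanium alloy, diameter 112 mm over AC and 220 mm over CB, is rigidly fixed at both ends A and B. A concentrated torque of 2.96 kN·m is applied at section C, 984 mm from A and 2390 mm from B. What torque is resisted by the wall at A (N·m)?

Compatibility: T_A·a/J_AC = T_B·b/J_CB with T_A + T_B = T₀.
J_AC = 1.54×10^-5 m⁴, J_CB = 2.30×10^-4 m⁴, so T_A = T₀·(J_AC/a)/((J_AC/a)+(J_CB/b)) = 415.2 N·m, T_B = 2545 N·m.

415 N·m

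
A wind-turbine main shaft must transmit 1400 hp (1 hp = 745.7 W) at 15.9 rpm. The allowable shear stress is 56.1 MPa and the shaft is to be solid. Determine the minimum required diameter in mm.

ω = 2π·15.9/60 = 1.665 rad/s, so T = P/ω = 1400×745.7 / 1.665 = 627000 N·m.
For a solid shaft τ_max = 16T/(πd³), so d = (16T/(π τ_allow))^(1/3) = (16·627000/(π·5.61×10^7))^(1/3) = 0.3847 m.

385 mm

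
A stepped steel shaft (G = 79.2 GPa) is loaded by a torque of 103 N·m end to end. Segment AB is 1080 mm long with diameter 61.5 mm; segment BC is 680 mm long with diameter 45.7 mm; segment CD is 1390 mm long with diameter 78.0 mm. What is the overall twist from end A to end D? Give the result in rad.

0.00356 rad

J_AB = π(0.0615)⁴/32 = 1.40×10^-6 m⁴; J_BC = π(0.0457)⁴/32 = 4.28×10^-7 m⁴; J_CD = π(0.0780)⁴/32 = 3.63×10^-6 m⁴.
θ = (T/G)·Σ L_i/J_i = (103.0/79.2×10⁹)·(1.08/1.40×10^-6 + 0.680/4.28×10^-7 + 1.39/3.63×10^-6) = 3.563×10^-3 rad.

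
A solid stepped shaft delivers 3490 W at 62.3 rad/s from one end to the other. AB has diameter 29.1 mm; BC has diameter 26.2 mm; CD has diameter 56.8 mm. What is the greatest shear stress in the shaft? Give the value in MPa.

ω = 62.3 rad/s, so T = P/ω = 3490 / 62.30 = 56.02 N·m.
Under the same torque, τ_max = 16T/(πd³) is largest where d is smallest — segment BC (d = 26.2 mm).
τ_max = 16·56.02/(π·(0.0262)³) = 1.586×10^7 Pa.

15.9 MPa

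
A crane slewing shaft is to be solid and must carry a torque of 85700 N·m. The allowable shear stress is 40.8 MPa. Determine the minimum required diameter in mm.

For a solid shaft τ_max = 16T/(πd³), so d = (16T/(π τ_allow))^(1/3) = (16·85700/(π·4.08×10^7))^(1/3) = 0.2203 m.

220 mm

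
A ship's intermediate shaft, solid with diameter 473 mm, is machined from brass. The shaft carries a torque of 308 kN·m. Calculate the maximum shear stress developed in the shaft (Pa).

J = πd⁴/32 = π(0.473)⁴/32 = 4.914×10^-3 m⁴.
τ_max = T·r/J = 308000 × 0.236 / 4.914×10^-3 = 1.482×10^7 Pa.

1.48e7 Pa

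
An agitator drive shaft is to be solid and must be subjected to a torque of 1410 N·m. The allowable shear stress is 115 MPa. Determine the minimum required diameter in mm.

For a solid shaft τ_max = 16T/(πd³), so d = (16T/(π τ_allow))^(1/3) = (16·1410/(π·1.15×10^8))^(1/3) = 0.03967 m.

39.7 mm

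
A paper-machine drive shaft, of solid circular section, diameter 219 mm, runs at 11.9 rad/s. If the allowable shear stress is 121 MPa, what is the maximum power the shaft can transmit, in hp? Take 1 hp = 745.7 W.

J = πd⁴/32 = π(0.219)⁴/32 = 2.258×10^-4 m⁴.
T_max = τ_allow·J/r = 1.21×10^8 × 2.258×10^-4 / 0.110 = 249500 N·m.
ω = 11.9 rad/s, so P_max = T_max·ω = 2.970×10^6 W.

3980 hp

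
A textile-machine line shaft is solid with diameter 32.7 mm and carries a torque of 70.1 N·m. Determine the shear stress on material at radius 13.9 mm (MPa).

8.68 MPa

J = πd⁴/32 = π(0.0327)⁴/32 = 1.123×10^-7 m⁴.
Shear stress varies linearly with radius: τ = T·r/J = 70.10 × 0.0139 / 1.123×10^-7 = 8.680×10^6 Pa.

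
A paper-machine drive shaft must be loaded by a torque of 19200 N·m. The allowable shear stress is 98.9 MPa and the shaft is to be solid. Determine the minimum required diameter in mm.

For a solid shaft τ_max = 16T/(πd³), so d = (16T/(π τ_allow))^(1/3) = (16·19200/(π·9.89×10^7))^(1/3) = 0.09962 m.

99.6 mm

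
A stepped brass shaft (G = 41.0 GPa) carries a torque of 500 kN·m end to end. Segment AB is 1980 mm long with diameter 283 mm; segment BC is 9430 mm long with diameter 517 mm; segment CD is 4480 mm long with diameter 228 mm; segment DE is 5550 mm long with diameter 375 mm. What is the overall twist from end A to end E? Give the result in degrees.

J_AB = π(0.283)⁴/32 = 6.30×10^-4 m⁴; J_BC = π(0.517)⁴/32 = 7.01×10^-3 m⁴; J_CD = π(0.228)⁴/32 = 2.65×10^-4 m⁴; J_DE = π(0.375)⁴/32 = 1.94×10^-3 m⁴.
θ = (T/G)·Σ L_i/J_i = (500000/41.0×10⁹)·(1.98/6.30×10^-4 + 9.43/7.01×10^-3 + 4.48/2.65×10^-4 + 5.55/1.94×10^-3) = 0.2955 rad.

16.9°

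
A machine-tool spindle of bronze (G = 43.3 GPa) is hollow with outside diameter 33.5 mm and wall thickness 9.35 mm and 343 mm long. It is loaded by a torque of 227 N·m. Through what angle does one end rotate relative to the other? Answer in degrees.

0.866°

J = π(d_o⁴ − d_i⁴)/32 = π(0.0335⁴ − 0.0148⁴)/32 = 1.189×10^-7 m⁴.
θ = T·L/(G·J) = 227.0 × 0.343 / (43.3×10⁹ × 1.189×10^-7) = 0.01512 rad.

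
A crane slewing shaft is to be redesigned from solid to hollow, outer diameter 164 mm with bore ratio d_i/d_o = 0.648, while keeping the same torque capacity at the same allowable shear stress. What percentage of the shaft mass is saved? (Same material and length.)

34.0 %

Equal τ_max and T ⇒ the solid shaft needs d_s³ = d_o³(1−k⁴), so d_s = 164·(1−0.648⁴)^(1/3) = 153.7 mm.
Area ratio A_h/A_s = d_o²(1−k²)/d_s² = (1−k²)/(1−k⁴)^(2/3) = 0.6602.
Mass saving = 1 − 0.6602 = 34.0 %.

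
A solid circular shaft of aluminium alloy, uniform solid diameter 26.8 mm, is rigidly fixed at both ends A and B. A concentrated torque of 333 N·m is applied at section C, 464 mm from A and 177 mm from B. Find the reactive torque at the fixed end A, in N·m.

92.0 N·m

With uniform GJ and both ends fixed, compatibility θ_AC = θ_CB gives T_A·a = T_B·b, together with T_A + T_B = T₀.
T_A = T₀·b/(a+b) = 333.0·177/641.0 = 91.95 N·m; T_B = 241.0 N·m.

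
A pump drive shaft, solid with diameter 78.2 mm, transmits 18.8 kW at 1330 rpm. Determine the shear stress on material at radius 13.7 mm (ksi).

ω = 2π·1330/60 = 139.3 rad/s, so T = P/ω = 18.8×10³ / 139.3 = 135.0 N·m.
J = πd⁴/32 = π(0.0782)⁴/32 = 3.671×10^-6 m⁴.
Shear stress varies linearly with radius: τ = T·r/J = 135.0 × 0.0137 / 3.671×10^-6 = 5.037×10^5 Pa.

0.0731 ksi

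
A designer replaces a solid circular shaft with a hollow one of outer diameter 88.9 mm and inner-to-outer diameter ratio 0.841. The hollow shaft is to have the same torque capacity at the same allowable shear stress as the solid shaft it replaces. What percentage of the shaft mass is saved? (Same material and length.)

Equal τ_max and T ⇒ the solid shaft needs d_s³ = d_o³(1−k⁴), so d_s = 88.9·(1−0.841⁴)^(1/3) = 70.55 mm.
Area ratio A_h/A_s = d_o²(1−k²)/d_s² = (1−k²)/(1−k⁴)^(2/3) = 0.4648.
Mass saving = 1 − 0.4648 = 53.5 %.

53.5 %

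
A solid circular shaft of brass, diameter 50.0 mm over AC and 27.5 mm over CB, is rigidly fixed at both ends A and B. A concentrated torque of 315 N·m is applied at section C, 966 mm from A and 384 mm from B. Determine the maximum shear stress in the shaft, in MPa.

14.4 MPa

Compatibility: T_A·a/J_AC = T_B·b/J_CB with T_A + T_B = T₀.
J_AC = 6.14×10^-7 m⁴, J_CB = 5.61×10^-8 m⁴, so T_A = T₀·(J_AC/a)/((J_AC/a)+(J_CB/b)) = 256.1 N·m, T_B = 58.94 N·m.
τ in each portion: τ_AC = 1.04×10^7 Pa, τ_CB = 1.44×10^7 Pa; maximum is in CB.
τ_max = T_CB·r/J = 58.94·0.0138/5.61×10^-8 = 1.443×10^7 Pa.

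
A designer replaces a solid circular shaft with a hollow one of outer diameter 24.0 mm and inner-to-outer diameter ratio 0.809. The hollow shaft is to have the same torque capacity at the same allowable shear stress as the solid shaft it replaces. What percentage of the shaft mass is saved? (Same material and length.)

Equal τ_max and T ⇒ the solid shaft needs d_s³ = d_o³(1−k⁴), so d_s = 24.0·(1−0.809⁴)^(1/3) = 19.92 mm.
Area ratio A_h/A_s = d_o²(1−k²)/d_s² = (1−k²)/(1−k⁴)^(2/3) = 0.5016.
Mass saving = 1 − 0.5016 = 49.8 %.

49.8 %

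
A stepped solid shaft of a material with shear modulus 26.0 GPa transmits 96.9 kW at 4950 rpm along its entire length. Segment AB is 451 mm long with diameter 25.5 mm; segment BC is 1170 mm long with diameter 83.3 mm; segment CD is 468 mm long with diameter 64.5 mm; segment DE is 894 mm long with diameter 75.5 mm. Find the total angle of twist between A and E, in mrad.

ω = 2π·4950/60 = 518.4 rad/s, so T = P/ω = 96.9×10³ / 518.4 = 186.9 N·m.
J_AB = π(0.0255)⁴/32 = 4.15×10^-8 m⁴; J_BC = π(0.0833)⁴/32 = 4.73×10^-6 m⁴; J_CD = π(0.0645)⁴/32 = 1.70×10^-6 m⁴; J_DE = π(0.0755)⁴/32 = 3.19×10^-6 m⁴.
θ = (T/G)·Σ L_i/J_i = (186.9/26.0×10⁹)·(0.451/4.15×10^-8 + 1.17/4.73×10^-6 + 0.468/1.70×10^-6 + 0.894/3.19×10^-6) = 0.08389 rad.

83.9 mrad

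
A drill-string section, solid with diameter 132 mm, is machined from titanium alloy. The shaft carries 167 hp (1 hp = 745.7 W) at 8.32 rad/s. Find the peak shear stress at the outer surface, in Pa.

3.31e7 Pa

ω = 8.32 rad/s, so T = P/ω = 167×745.7 / 8.320 = 14970 N·m.
J = πd⁴/32 = π(0.132)⁴/32 = 2.981×10^-5 m⁴.
τ_max = T·r/J = 14970 × 0.0660 / 2.981×10^-5 = 3.314×10^7 Pa.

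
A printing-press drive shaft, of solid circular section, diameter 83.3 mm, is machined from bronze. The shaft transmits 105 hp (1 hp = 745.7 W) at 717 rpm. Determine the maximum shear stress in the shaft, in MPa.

9.19 MPa

ω = 2π·717/60 = 75.08 rad/s, so T = P/ω = 105×745.7 / 75.08 = 1043 N·m.
J = πd⁴/32 = π(0.0833)⁴/32 = 4.727×10^-6 m⁴.
τ_max = T·r/J = 1043 × 0.0416 / 4.727×10^-6 = 9.188×10^6 Pa.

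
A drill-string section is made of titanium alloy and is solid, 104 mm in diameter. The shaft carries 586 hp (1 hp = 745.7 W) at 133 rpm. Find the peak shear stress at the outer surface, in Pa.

ω = 2π·133/60 = 13.93 rad/s, so T = P/ω = 586×745.7 / 13.93 = 31370 N·m.
J = πd⁴/32 = π(0.104)⁴/32 = 1.149×10^-5 m⁴.
τ_max = T·r/J = 31370 × 0.0520 / 1.149×10^-5 = 1.421×10^8 Pa.

1.42e8 Pa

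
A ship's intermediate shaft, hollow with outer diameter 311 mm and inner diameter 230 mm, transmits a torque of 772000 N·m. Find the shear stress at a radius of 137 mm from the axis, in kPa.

J = π(d_o⁴ − d_i⁴)/32 = π(0.311⁴ − 0.230⁴)/32 = 6.437×10^-4 m⁴.
Shear stress varies linearly with radius: τ = T·r/J = 772000 × 0.137 / 6.437×10^-4 = 1.643×10^8 Pa.

164000 kPa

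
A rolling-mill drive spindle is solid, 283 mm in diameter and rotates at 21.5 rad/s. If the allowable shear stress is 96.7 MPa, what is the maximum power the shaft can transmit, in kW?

J = πd⁴/32 = π(0.283)⁴/32 = 6.297×10^-4 m⁴.
T_max = τ_allow·J/r = 9.67×10^7 × 6.297×10^-4 / 0.141 = 430300 N·m.
ω = 21.5 rad/s, so P_max = T_max·ω = 9.252×10^6 W.

9250 kW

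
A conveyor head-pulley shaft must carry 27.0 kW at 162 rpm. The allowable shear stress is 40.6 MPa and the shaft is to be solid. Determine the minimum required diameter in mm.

58.4 mm

ω = 2π·162/60 = 16.96 rad/s, so T = P/ω = 27.0×10³ / 16.96 = 1592 N·m.
For a solid shaft τ_max = 16T/(πd³), so d = (16T/(π τ_allow))^(1/3) = (16·1592/(π·4.06×10^7))^(1/3) = 0.05845 m.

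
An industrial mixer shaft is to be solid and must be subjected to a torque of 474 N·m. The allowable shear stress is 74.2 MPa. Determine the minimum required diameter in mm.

31.9 mm

For a solid shaft τ_max = 16T/(πd³), so d = (16T/(π τ_allow))^(1/3) = (16·474.0/(π·7.42×10^7))^(1/3) = 0.03192 m.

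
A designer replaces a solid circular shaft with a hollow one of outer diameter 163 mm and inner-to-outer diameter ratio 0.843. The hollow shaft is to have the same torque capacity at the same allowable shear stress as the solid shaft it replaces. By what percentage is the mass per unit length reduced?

Equal τ_max and T ⇒ the solid shaft needs d_s³ = d_o³(1−k⁴), so d_s = 163·(1−0.843⁴)^(1/3) = 128.9 mm.
Area ratio A_h/A_s = d_o²(1−k²)/d_s² = (1−k²)/(1−k⁴)^(2/3) = 0.4624.
Mass saving = 1 − 0.4624 = 53.8 %.

53.8 %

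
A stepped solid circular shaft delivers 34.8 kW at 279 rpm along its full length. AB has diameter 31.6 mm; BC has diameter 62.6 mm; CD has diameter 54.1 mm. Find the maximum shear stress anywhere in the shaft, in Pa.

ω = 2π·279/60 = 29.22 rad/s, so T = P/ω = 34.8×10³ / 29.22 = 1191 N·m.
Under the same torque, τ_max = 16T/(πd³) is largest where d is smallest — segment AB (d = 31.6 mm).
τ_max = 16·1191/(π·(0.0316)³) = 1.922×10^8 Pa.

1.92e8 Pa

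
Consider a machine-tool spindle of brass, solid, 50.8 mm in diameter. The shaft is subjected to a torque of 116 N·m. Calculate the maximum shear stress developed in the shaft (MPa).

4.51 MPa

J = πd⁴/32 = π(0.0508)⁴/32 = 6.538×10^-7 m⁴.
τ_max = T·r/J = 116.0 × 0.0254 / 6.538×10^-7 = 4.506×10^6 Pa.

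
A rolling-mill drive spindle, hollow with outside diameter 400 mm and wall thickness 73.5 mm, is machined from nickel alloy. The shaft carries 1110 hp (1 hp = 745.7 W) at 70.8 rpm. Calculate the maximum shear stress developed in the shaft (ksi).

1.53 ksi

ω = 2π·70.8/60 = 7.414 rad/s, so T = P/ω = 1110×745.7 / 7.414 = 111600 N·m.
J = π(d_o⁴ − d_i⁴)/32 = π(0.400⁴ − 0.253⁴)/32 = 2.111×10^-3 m⁴.
τ_max = T·r/J = 111600 × 0.200 / 2.111×10^-3 = 1.058×10^7 Pa.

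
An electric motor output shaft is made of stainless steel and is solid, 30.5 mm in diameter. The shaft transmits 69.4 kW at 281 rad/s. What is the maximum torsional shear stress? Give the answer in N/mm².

44.3 N/mm²

ω = 281 rad/s, so T = P/ω = 69.4×10³ / 281.0 = 247.0 N·m.
J = πd⁴/32 = π(0.0305)⁴/32 = 8.496×10^-8 m⁴.
τ_max = T·r/J = 247.0 × 0.0152 / 8.496×10^-8 = 4.433×10^7 Pa.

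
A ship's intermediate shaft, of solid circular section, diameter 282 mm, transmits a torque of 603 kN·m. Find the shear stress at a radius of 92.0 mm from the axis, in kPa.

89400 kPa

J = πd⁴/32 = π(0.282)⁴/32 = 6.209×10^-4 m⁴.
Shear stress varies linearly with radius: τ = T·r/J = 603000 × 0.0920 / 6.209×10^-4 = 8.935×10^7 Pa.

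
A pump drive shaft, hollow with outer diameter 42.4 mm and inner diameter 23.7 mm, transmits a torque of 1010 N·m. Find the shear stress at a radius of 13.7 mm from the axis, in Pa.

4.83e7 Pa

J = π(d_o⁴ − d_i⁴)/32 = π(0.0424⁴ − 0.0237⁴)/32 = 2.863×10^-7 m⁴.
Shear stress varies linearly with radius: τ = T·r/J = 1010 × 0.0137 / 2.863×10^-7 = 4.833×10^7 Pa.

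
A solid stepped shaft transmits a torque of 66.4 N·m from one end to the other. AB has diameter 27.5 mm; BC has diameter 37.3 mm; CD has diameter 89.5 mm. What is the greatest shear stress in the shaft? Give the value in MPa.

Under the same torque, τ_max = 16T/(πd³) is largest where d is smallest — segment AB (d = 27.5 mm).
τ_max = 16·66.40/(π·(0.0275)³) = 1.626×10^7 Pa.

16.3 MPa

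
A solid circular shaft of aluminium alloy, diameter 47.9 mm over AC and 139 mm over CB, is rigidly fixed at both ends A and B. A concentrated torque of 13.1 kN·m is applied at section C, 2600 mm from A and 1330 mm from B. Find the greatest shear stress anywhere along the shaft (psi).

3580 psi

Compatibility: T_A·a/J_AC = T_B·b/J_CB with T_A + T_B = T₀.
J_AC = 5.17×10^-7 m⁴, J_CB = 3.66×10^-5 m⁴, so T_A = T₀·(J_AC/a)/((J_AC/a)+(J_CB/b)) = 93.82 N·m, T_B = 13010 N·m.
τ in each portion: τ_AC = 4.35×10^6 Pa, τ_CB = 2.47×10^7 Pa; maximum is in CB.
τ_max = T_CB·r/J = 13010·0.0695/3.66×10^-5 = 2.466×10^7 Pa.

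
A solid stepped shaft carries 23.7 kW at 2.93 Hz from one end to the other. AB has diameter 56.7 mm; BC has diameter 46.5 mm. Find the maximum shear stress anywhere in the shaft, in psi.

ω = 2π·2.93 = 18.41 rad/s, so T = P/ω = 23.7×10³ / 18.41 = 1287 N·m.
Under the same torque, τ_max = 16T/(πd³) is largest where d is smallest — segment BC (d = 46.5 mm).
τ_max = 16·1287/(π·(0.0465)³) = 6.521×10^7 Pa.

9460 psi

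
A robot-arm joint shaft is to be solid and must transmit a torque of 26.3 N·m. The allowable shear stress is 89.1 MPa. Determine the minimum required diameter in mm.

11.5 mm

For a solid shaft τ_max = 16T/(πd³), so d = (16T/(π τ_allow))^(1/3) = (16·26.30/(π·8.91×10^7))^(1/3) = 0.01146 m.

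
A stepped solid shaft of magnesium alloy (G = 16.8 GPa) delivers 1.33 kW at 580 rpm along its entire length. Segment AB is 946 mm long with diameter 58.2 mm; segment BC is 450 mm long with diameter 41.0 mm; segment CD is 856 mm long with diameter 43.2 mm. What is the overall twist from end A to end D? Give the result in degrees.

0.371°

ω = 2π·580/60 = 60.74 rad/s, so T = P/ω = 1.33×10³ / 60.74 = 21.90 N·m.
J_AB = π(0.0582)⁴/32 = 1.13×10^-6 m⁴; J_BC = π(0.0410)⁴/32 = 2.77×10^-7 m⁴; J_CD = π(0.0432)⁴/32 = 3.42×10^-7 m⁴.
θ = (T/G)·Σ L_i/J_i = (21.90/16.8×10⁹)·(0.946/1.13×10^-6 + 0.450/2.77×10^-7 + 0.856/3.42×10^-7) = 6.472×10^-3 rad.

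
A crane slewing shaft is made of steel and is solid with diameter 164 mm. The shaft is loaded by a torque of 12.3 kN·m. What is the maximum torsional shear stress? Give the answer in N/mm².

J = πd⁴/32 = π(0.164)⁴/32 = 7.102×10^-5 m⁴.
τ_max = T·r/J = 12300 × 0.0820 / 7.102×10^-5 = 1.420×10^7 Pa.

14.2 N/mm²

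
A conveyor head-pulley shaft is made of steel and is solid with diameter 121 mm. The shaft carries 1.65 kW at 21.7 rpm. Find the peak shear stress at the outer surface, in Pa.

2.09e6 Pa

ω = 2π·21.7/60 = 2.272 rad/s, so T = P/ω = 1.65×10³ / 2.272 = 726.1 N·m.
J = πd⁴/32 = π(0.121)⁴/32 = 2.104×10^-5 m⁴.
τ_max = T·r/J = 726.1 × 0.0605 / 2.104×10^-5 = 2.087×10^6 Pa.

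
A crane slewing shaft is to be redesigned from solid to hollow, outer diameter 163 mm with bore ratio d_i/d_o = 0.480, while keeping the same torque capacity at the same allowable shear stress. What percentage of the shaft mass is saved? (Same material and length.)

20.2 %

Equal τ_max and T ⇒ the solid shaft needs d_s³ = d_o³(1−k⁴), so d_s = 163·(1−0.480⁴)^(1/3) = 160.1 mm.
Area ratio A_h/A_s = d_o²(1−k²)/d_s² = (1−k²)/(1−k⁴)^(2/3) = 0.7981.
Mass saving = 1 − 0.7981 = 20.2 %.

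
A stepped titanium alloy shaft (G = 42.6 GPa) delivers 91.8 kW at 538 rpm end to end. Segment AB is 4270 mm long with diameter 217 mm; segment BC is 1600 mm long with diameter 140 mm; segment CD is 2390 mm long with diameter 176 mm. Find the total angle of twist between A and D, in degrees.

0.192°

ω = 2π·538/60 = 56.34 rad/s, so T = P/ω = 91.8×10³ / 56.34 = 1629 N·m.
J_AB = π(0.217)⁴/32 = 2.18×10^-4 m⁴; J_BC = π(0.140)⁴/32 = 3.77×10^-5 m⁴; J_CD = π(0.176)⁴/32 = 9.42×10^-5 m⁴.
θ = (T/G)·Σ L_i/J_i = (1629/42.6×10⁹)·(4.27/2.18×10^-4 + 1.60/3.77×10^-5 + 2.39/9.42×10^-5) = 3.343×10^-3 rad.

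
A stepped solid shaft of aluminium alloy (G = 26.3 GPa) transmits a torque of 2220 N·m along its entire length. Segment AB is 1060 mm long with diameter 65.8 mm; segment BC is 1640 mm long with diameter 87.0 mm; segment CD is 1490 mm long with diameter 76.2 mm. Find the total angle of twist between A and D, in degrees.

J_AB = π(0.0658)⁴/32 = 1.84×10^-6 m⁴; J_BC = π(0.0870)⁴/32 = 5.62×10^-6 m⁴; J_CD = π(0.0762)⁴/32 = 3.31×10^-6 m⁴.
θ = (T/G)·Σ L_i/J_i = (2220/26.3×10⁹)·(1.06/1.84×10^-6 + 1.64/5.62×10^-6 + 1.49/3.31×10^-6) = 0.1112 rad.

6.37°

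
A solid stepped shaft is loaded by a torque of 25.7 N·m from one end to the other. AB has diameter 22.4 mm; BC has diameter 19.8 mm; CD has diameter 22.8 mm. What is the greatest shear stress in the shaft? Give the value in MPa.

16.9 MPa

Under the same torque, τ_max = 16T/(πd³) is largest where d is smallest — segment BC (d = 19.8 mm).
τ_max = 16·25.70/(π·(0.0198)³) = 1.686×10^7 Pa.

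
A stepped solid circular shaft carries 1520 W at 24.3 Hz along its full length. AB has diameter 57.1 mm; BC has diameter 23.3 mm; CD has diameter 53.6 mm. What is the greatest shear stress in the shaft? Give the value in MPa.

4.01 MPa

ω = 2π·24.3 = 152.7 rad/s, so T = P/ω = 1520 / 152.7 = 9.955 N·m.
Under the same torque, τ_max = 16T/(πd³) is largest where d is smallest — segment BC (d = 23.3 mm).
τ_max = 16·9.955/(π·(0.0233)³) = 4.008×10^6 Pa.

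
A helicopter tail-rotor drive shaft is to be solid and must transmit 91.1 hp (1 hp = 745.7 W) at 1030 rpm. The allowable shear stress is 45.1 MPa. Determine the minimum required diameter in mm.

41.4 mm

ω = 2π·1030/60 = 107.9 rad/s, so T = P/ω = 91.1×745.7 / 107.9 = 629.8 N·m.
For a solid shaft τ_max = 16T/(πd³), so d = (16T/(π τ_allow))^(1/3) = (16·629.8/(π·4.51×10^7))^(1/3) = 0.04143 m.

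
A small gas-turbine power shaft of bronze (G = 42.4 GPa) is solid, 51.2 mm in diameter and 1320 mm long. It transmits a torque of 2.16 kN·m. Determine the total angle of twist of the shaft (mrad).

J = πd⁴/32 = π(0.0512)⁴/32 = 6.747×10^-7 m⁴.
θ = T·L/(G·J) = 2160 × 1.32 / (42.4×10⁹ × 6.747×10^-7) = 0.09967 rad.

99.7 mrad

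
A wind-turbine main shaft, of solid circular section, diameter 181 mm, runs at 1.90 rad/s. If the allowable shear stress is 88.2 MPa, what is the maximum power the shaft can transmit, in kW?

J = πd⁴/32 = π(0.181)⁴/32 = 1.054×10^-4 m⁴.
T_max = τ_allow·J/r = 8.82×10^7 × 1.054×10^-4 / 0.0905 = 102700 N·m.
ω = 1.90 rad/s, so P_max = T_max·ω = 1.951×10^5 W.

195 kW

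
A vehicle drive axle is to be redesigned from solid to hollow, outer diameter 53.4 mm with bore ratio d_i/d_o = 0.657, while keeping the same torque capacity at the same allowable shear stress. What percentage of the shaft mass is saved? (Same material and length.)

34.8 %

Equal τ_max and T ⇒ the solid shaft needs d_s³ = d_o³(1−k⁴), so d_s = 53.4·(1−0.657⁴)^(1/3) = 49.85 mm.
Area ratio A_h/A_s = d_o²(1−k²)/d_s² = (1−k²)/(1−k⁴)^(2/3) = 0.6521.
Mass saving = 1 − 0.6521 = 34.8 %.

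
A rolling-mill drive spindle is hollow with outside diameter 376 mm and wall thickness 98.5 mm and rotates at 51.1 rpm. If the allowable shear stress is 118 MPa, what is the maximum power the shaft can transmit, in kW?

6250 kW

J = π(d_o⁴ − d_i⁴)/32 = π(0.376⁴ − 0.179⁴)/32 = 1.861×10^-3 m⁴.
T_max = τ_allow·J/r = 1.18×10^8 × 1.861×10^-3 / 0.188 = 1.168e6 N·m.
ω = 2π·51.1/60 = 5.351 rad/s, so P_max = T_max·ω = 6.252×10^6 W.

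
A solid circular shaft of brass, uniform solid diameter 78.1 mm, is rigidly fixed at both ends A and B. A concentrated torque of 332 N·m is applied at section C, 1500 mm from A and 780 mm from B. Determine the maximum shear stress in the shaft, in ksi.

With uniform GJ and both ends fixed, compatibility θ_AC = θ_CB gives T_A·a = T_B·b, together with T_A + T_B = T₀.
T_A = T₀·b/(a+b) = 332.0·780/2280 = 113.6 N·m; T_B = 218.4 N·m.
τ in each portion: τ_AC = 1.21×10^6 Pa, τ_CB = 2.34×10^6 Pa; maximum is in CB.
τ_max = T_CB·r/J = 218.4·0.0390/3.65×10^-6 = 2.335×10^6 Pa.

0.339 ksi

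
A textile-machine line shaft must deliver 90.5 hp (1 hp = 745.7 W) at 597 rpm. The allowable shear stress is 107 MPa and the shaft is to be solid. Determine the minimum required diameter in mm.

ω = 2π·597/60 = 62.52 rad/s, so T = P/ω = 90.5×745.7 / 62.52 = 1079 N·m.
For a solid shaft τ_max = 16T/(πd³), so d = (16T/(π τ_allow))^(1/3) = (16·1079/(π·1.07×10^8))^(1/3) = 0.03718 m.

37.2 mm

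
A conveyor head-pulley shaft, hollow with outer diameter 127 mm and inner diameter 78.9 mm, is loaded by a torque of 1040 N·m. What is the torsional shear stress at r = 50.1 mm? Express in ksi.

J = π(d_o⁴ − d_i⁴)/32 = π(0.127⁴ − 0.0789⁴)/32 = 2.174×10^-5 m⁴.
Shear stress varies linearly with radius: τ = T·r/J = 1040 × 0.0501 / 2.174×10^-5 = 2.397×10^6 Pa.

0.348 ksi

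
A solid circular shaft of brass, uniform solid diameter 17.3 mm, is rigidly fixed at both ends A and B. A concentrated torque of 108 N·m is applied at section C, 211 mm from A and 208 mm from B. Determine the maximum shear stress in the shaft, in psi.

With uniform GJ and both ends fixed, compatibility θ_AC = θ_CB gives T_A·a = T_B·b, together with T_A + T_B = T₀.
T_A = T₀·b/(a+b) = 108.0·208/419.0 = 53.61 N·m; T_B = 54.39 N·m.
τ in each portion: τ_AC = 5.27×10^7 Pa, τ_CB = 5.35×10^7 Pa; maximum is in CB.
τ_max = T_CB·r/J = 54.39·0.00865/8.79×10^-9 = 5.350×10^7 Pa.

7760 psi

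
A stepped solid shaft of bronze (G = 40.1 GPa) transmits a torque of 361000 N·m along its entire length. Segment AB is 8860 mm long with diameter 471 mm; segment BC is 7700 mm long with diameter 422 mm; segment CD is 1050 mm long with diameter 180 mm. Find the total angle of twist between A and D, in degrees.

J_AB = π(0.471)⁴/32 = 4.83×10^-3 m⁴; J_BC = π(0.422)⁴/32 = 3.11×10^-3 m⁴; J_CD = π(0.180)⁴/32 = 1.03×10^-4 m⁴.
θ = (T/G)·Σ L_i/J_i = (361000/40.1×10⁹)·(8.86/4.83×10^-3 + 7.70/3.11×10^-3 + 1.05/1.03×10^-4) = 0.1305 rad.

7.48°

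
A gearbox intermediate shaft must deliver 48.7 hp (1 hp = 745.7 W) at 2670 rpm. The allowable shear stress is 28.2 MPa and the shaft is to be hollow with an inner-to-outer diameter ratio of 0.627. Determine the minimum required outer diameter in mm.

ω = 2π·2670/60 = 279.6 rad/s, so T = P/ω = 48.7×745.7 / 279.6 = 129.9 N·m.
For a hollow shaft with d_i/d_o = 0.627: τ_max = 16T/(π d_o³ (1−k⁴)), so d_o = [16T/(π τ_allow (1−k⁴))]^(1/3) = [16·129.9/(π·2.82×10^7·0.8454)]^(1/3) = 0.03027 m.

30.3 mm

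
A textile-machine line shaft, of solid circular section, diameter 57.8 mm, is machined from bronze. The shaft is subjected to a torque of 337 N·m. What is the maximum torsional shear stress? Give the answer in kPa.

8890 kPa

J = πd⁴/32 = π(0.0578)⁴/32 = 1.096×10^-6 m⁴.
τ_max = T·r/J = 337.0 × 0.0289 / 1.096×10^-6 = 8.888×10^6 Pa.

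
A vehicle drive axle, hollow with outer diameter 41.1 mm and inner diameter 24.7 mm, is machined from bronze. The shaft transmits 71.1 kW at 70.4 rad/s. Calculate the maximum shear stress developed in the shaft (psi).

ω = 70.4 rad/s, so T = P/ω = 71.1×10³ / 70.40 = 1010 N·m.
J = π(d_o⁴ − d_i⁴)/32 = π(0.0411⁴ − 0.0247⁴)/32 = 2.436×10^-7 m⁴.
τ_max = T·r/J = 1010 × 0.0206 / 2.436×10^-7 = 8.520×10^7 Pa.

12400 psi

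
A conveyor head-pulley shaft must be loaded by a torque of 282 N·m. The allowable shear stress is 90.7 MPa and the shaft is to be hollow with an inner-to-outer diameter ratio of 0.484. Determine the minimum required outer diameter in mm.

For a hollow shaft with d_i/d_o = 0.484: τ_max = 16T/(π d_o³ (1−k⁴)), so d_o = [16T/(π τ_allow (1−k⁴))]^(1/3) = [16·282.0/(π·9.07×10^7·0.9451)]^(1/3) = 0.02559 m.

25.6 mm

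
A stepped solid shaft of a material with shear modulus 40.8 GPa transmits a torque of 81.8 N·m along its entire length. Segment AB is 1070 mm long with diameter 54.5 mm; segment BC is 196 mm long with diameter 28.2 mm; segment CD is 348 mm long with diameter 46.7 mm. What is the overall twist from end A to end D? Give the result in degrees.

J_AB = π(0.0545)⁴/32 = 8.66×10^-7 m⁴; J_BC = π(0.0282)⁴/32 = 6.21×10^-8 m⁴; J_CD = π(0.0467)⁴/32 = 4.67×10^-7 m⁴.
θ = (T/G)·Σ L_i/J_i = (81.80/40.8×10⁹)·(1.07/8.66×10^-7 + 0.196/6.21×10^-8 + 0.348/4.67×10^-7) = 0.01030 rad.

0.590°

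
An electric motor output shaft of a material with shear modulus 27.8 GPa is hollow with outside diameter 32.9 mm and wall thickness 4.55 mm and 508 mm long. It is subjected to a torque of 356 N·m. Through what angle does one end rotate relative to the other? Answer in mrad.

J = π(d_o⁴ − d_i⁴)/32 = π(0.0329⁴ − 0.0238⁴)/32 = 8.352×10^-8 m⁴.
θ = T·L/(G·J) = 356.0 × 0.508 / (27.8×10⁹ × 8.352×10^-8) = 0.07789 rad.

77.9 mrad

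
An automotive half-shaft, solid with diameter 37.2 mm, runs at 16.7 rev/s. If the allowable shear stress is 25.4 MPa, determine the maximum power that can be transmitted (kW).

26.9 kW

J = πd⁴/32 = π(0.0372)⁴/32 = 1.880×10^-7 m⁴.
T_max = τ_allow·J/r = 2.54×10^7 × 1.880×10^-7 / 0.0186 = 256.7 N·m.
ω = 2π·16.7 = 104.9 rad/s, so P_max = T_max·ω = 2.694×10^4 W.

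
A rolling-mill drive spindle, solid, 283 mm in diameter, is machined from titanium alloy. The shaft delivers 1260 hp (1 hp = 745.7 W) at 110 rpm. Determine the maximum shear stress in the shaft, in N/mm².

ω = 2π·110/60 = 11.52 rad/s, so T = P/ω = 1260×745.7 / 11.52 = 81570 N·m.
J = πd⁴/32 = π(0.283)⁴/32 = 6.297×10^-4 m⁴.
τ_max = T·r/J = 81570 × 0.141 / 6.297×10^-4 = 1.833×10^7 Pa.

18.3 N/mm²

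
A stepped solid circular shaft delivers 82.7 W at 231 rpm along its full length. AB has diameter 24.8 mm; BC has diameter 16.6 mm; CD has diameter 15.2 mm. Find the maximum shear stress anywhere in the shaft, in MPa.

ω = 2π·231/60 = 24.19 rad/s, so T = P/ω = 82.7 / 24.19 = 3.419 N·m.
Under the same torque, τ_max = 16T/(πd³) is largest where d is smallest — segment CD (d = 15.2 mm).
τ_max = 16·3.419/(π·(0.0152)³) = 4.958×10^6 Pa.

4.96 MPa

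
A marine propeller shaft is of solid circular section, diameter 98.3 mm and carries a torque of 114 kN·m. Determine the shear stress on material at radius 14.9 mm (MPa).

185 MPa

J = πd⁴/32 = π(0.0983)⁴/32 = 9.167×10^-6 m⁴.
Shear stress varies linearly with radius: τ = T·r/J = 114000 × 0.0149 / 9.167×10^-6 = 1.853×10^8 Pa.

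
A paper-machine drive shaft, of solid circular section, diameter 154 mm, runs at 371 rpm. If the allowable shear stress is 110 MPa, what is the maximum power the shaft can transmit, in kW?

3060 kW

J = πd⁴/32 = π(0.154)⁴/32 = 5.522×10^-5 m⁴.
T_max = τ_allow·J/r = 1.10×10^8 × 5.522×10^-5 / 0.0770 = 78880 N·m.
ω = 2π·371/60 = 38.85 rad/s, so P_max = T_max·ω = 3.065×10^6 W.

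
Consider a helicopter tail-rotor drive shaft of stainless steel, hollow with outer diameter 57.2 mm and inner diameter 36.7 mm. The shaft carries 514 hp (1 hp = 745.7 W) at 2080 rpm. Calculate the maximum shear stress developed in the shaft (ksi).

8.36 ksi

ω = 2π·2080/60 = 217.8 rad/s, so T = P/ω = 514×745.7 / 217.8 = 1760 N·m.
J = π(d_o⁴ − d_i⁴)/32 = π(0.0572⁴ − 0.0367⁴)/32 = 8.729×10^-7 m⁴.
τ_max = T·r/J = 1760 × 0.0286 / 8.729×10^-7 = 5.766×10^7 Pa.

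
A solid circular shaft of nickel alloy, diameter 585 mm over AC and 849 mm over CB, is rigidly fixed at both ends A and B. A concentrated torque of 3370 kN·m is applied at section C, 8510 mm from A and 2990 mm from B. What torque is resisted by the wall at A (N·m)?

247000 N·m

Compatibility: T_A·a/J_AC = T_B·b/J_CB with T_A + T_B = T₀.
J_AC = 0.0115 m⁴, J_CB = 0.0510 m⁴, so T_A = T₀·(J_AC/a)/((J_AC/a)+(J_CB/b)) = 247300 N·m, T_B = 3.123e6 N·m.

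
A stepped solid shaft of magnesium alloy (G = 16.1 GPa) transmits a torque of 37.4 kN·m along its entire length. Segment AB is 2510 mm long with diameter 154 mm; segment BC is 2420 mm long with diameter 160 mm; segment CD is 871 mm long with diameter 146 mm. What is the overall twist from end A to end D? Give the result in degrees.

J_AB = π(0.154)⁴/32 = 5.52×10^-5 m⁴; J_BC = π(0.160)⁴/32 = 6.43×10^-5 m⁴; J_CD = π(0.146)⁴/32 = 4.46×10^-5 m⁴.
θ = (T/G)·Σ L_i/J_i = (37400/16.1×10⁹)·(2.51/5.52×10^-5 + 2.42/6.43×10^-5 + 0.871/4.46×10^-5) = 0.2383 rad.

13.7°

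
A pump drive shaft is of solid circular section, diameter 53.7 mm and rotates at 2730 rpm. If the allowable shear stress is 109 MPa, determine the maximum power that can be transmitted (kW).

947 kW

J = πd⁴/32 = π(0.0537)⁴/32 = 8.164×10^-7 m⁴.
T_max = τ_allow·J/r = 1.09×10^8 × 8.164×10^-7 / 0.0269 = 3314 N·m.
ω = 2π·2730/60 = 285.9 rad/s, so P_max = T_max·ω = 9.475×10^5 W.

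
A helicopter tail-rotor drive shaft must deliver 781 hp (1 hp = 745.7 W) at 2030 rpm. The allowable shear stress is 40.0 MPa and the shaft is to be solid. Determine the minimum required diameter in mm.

ω = 2π·2030/60 = 212.6 rad/s, so T = P/ω = 781×745.7 / 212.6 = 2740 N·m.
For a solid shaft τ_max = 16T/(πd³), so d = (16T/(π τ_allow))^(1/3) = (16·2740/(π·4.00×10^7))^(1/3) = 0.07039 m.

70.4 mm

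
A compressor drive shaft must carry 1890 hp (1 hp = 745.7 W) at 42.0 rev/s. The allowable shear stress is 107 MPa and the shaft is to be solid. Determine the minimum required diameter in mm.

ω = 2π·42.0 = 263.9 rad/s, so T = P/ω = 1890×745.7 / 263.9 = 5341 N·m.
For a solid shaft τ_max = 16T/(πd³), so d = (16T/(π τ_allow))^(1/3) = (16·5341/(π·1.07×10^8))^(1/3) = 0.06335 m.

63.3 mm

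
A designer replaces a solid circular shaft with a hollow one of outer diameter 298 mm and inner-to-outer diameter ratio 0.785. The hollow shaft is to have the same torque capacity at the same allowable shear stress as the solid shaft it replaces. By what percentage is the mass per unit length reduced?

47.2 %

Equal τ_max and T ⇒ the solid shaft needs d_s³ = d_o³(1−k⁴), so d_s = 298·(1−0.785⁴)^(1/3) = 254.1 mm.
Area ratio A_h/A_s = d_o²(1−k²)/d_s² = (1−k²)/(1−k⁴)^(2/3) = 0.5277.
Mass saving = 1 − 0.5277 = 47.2 %.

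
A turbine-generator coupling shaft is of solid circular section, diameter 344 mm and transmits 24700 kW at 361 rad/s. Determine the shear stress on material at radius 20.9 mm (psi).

151 psi

ω = 361 rad/s, so T = P/ω = 24700×10³ / 361.0 = 68420 N·m.
J = πd⁴/32 = π(0.344)⁴/32 = 1.375×10^-3 m⁴.
Shear stress varies linearly with radius: τ = T·r/J = 68420 × 0.0209 / 1.375×10^-3 = 1.040×10^6 Pa.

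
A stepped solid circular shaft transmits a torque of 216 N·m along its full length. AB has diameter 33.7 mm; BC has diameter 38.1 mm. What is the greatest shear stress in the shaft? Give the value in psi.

Under the same torque, τ_max = 16T/(πd³) is largest where d is smallest — segment AB (d = 33.7 mm).
τ_max = 16·216.0/(π·(0.0337)³) = 2.874×10^7 Pa.

4170 psi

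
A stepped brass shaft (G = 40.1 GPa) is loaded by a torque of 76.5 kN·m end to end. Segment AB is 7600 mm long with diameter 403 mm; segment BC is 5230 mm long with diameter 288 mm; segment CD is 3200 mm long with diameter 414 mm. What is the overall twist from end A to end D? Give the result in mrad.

J_AB = π(0.403)⁴/32 = 2.59×10^-3 m⁴; J_BC = π(0.288)⁴/32 = 6.75×10^-4 m⁴; J_CD = π(0.414)⁴/32 = 2.88×10^-3 m⁴.
θ = (T/G)·Σ L_i/J_i = (76500/40.1×10⁹)·(7.60/2.59×10^-3 + 5.23/6.75×10^-4 + 3.20/2.88×10^-3) = 0.02249 rad.

22.5 mrad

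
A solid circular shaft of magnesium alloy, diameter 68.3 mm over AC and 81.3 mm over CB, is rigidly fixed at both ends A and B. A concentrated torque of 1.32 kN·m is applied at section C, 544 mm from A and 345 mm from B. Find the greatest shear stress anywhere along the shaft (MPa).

9.51 MPa

Compatibility: T_A·a/J_AC = T_B·b/J_CB with T_A + T_B = T₀.
J_AC = 2.14×10^-6 m⁴, J_CB = 4.29×10^-6 m⁴, so T_A = T₀·(J_AC/a)/((J_AC/a)+(J_CB/b)) = 316.9 N·m, T_B = 1003 N·m.
τ in each portion: τ_AC = 5.07×10^6 Pa, τ_CB = 9.51×10^6 Pa; maximum is in CB.
τ_max = T_CB·r/J = 1003·0.0406/4.29×10^-6 = 9.507×10^6 Pa.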